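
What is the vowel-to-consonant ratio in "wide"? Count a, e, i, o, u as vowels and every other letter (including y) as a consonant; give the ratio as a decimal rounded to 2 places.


Word: "wide"
Vowels (a,e,i,o,u): 2
Consonants: 2
Ratio = 2/2
= 1.00


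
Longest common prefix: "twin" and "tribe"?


Word 1: "twin"
Word 2: "tribe"
Comparing from start:
  Pos 0: 't' == 't'
  Pos 1: 'w' != 'r' (stop)
LCP = "t" (length 1)


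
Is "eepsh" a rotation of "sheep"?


Word: "sheep", Candidate: "eepsh"
Method: check if candidate is substring of word+word
"sheepsheep" contains "eepsh"? Yes
Is rotation = Yes


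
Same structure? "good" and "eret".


Pattern of "good": [0, 1, 1, 2]
Pattern of "eret": [0, 1, 0, 2]
Patterns do not match
Same pattern = No


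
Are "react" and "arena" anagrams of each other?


Word 1: "react" → sorted: acert
Word 2: "arena" → sorted: aaenr
Same letters? acert != aaenr
Anagram = No


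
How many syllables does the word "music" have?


Word: "music"
Syllable breakdown: mu / sic
Counting: 2 parts
= 2 syllables


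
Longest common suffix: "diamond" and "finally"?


Word 1: "diamond"
Word 2: "finally"
Comparing from end:
  Pos -1: 'd' != 'y' (stop)
LCS = "" (length 0)


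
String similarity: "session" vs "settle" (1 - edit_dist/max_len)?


Word 1: "session" (length 7)
Word 2: "settle" (length 6)
One optimal edit sequence:
  1. keep 's'
  2. keep 'e'
  3. delete 's'  (+1)
  4. substitute 's' -> 't'  (+1)
  5. substitute 'i' -> 't'  (+1)
  6. substitute 'o' -> 'l'  (+1)
  7. substitute 'n' -> 'e'  (+1)
Edit distance = 5
Max length = max(7, 6) = 7
Similarity = 1 - 5/7
= 0.2857


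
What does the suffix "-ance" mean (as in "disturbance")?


Suffix: -ance
Example: disturbance (disturb + -ance)
Meaning = state of


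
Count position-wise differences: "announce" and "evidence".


Comparing character by character (same length = 8):
  Pos 0: 'a' vs 'e' !=
  Pos 1: 'n' vs 'v' !=
  Pos 2: 'n' vs 'i' !=
  Pos 3: 'o' vs 'd' !=
  Pos 4: 'u' vs 'e' !=
  Pos 5: 'n' vs 'n' =
  Pos 6: 'c' vs 'c' =
  Pos 7: 'e' vs 'e' =
Hamming distance = 5


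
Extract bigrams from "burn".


Word: "burn" (length 4)
Number of bigrams = 4 - 2 + 1 = 3
  Position 0: "bu"
  Position 1: "ur"
  Position 2: "rn"
Bigrams = "bu", "ur", "rn"


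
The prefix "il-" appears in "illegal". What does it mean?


Prefix: il-
Example: illegal (il- + legal)
Meaning = not


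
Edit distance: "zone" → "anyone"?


Word 1: "zone" (length 4)
Word 2: "anyone" (length 6)
One optimal edit sequence (insert/delete/substitute each cost 1):
  1. insert 'a'  (+1)
  2. insert 'n'  (+1)
  3. substitute 'z' -> 'y'  (+1)
  4. keep 'o'
  5. keep 'n'
  6. keep 'e'
Total edit operations: 3
Edit distance = 3


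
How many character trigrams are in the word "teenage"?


Word: "teenage" (length 7)
Number of 3-grams = length - 3 + 1 = 7 - 3 + 1
= 5


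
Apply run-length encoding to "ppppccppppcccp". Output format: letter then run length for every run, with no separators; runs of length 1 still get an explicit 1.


String: "ppppccppppcccp"
Scanning for consecutive runs:
  'p' x 4
  'c' x 2
  'p' x 4
  'c' x 3
  'p' x 1
RLE = "p4c2p4c3p1"


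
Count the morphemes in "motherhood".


Word: "motherhood"
Morphemes: mother + -hood
Each morpheme carries meaning
= 2 morphemes


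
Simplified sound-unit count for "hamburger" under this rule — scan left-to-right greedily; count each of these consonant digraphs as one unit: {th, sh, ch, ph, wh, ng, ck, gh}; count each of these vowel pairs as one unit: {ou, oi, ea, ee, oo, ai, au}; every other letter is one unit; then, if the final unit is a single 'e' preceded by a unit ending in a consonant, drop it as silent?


Word: "hamburger" (9 letters)
Left-to-right scan:
  [1] 'h' (letter)
  [2] 'a' (letter)
  [3] 'm' (letter)
  [4] 'b' (letter)
  [5] 'u' (letter)
  [6] 'r' (letter)
  [7] 'g' (letter)
  [8] 'e' (letter)
  [9] 'r' (letter)
Units from scan: 9
Sound units = 9 units


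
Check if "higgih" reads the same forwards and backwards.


Word: "higgih"
Reversed: "higgih"
Forward == Backward? higgih == higgih
Palindrome = Yes


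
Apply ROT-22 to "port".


Word: "port"
Shift: 22
Each letter → (letter + shift) mod 26:
  'p' (15) + 22 = 11 → 'l'
  'o' (14) + 22 = 10 → 'k'
  'r' (17) + 22 = 13 → 'n'
  't' (19) + 22 = 15 → 'p'
Result = "lknp"


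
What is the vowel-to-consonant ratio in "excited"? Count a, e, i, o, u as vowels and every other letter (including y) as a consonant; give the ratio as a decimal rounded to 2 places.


Word: "excited"
Vowels (a,e,i,o,u): 3
Consonants: 4
Ratio = 3/4
= 0.75


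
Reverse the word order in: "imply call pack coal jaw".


Original: "imply call pack coal jaw"
Words (1..n): imply | call | pack | coal | jaw
Reversed (n..1): jaw | coal | pack | call | imply
Result = "jaw coal pack call imply"


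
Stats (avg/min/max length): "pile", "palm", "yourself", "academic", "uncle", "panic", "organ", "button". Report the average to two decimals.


Lengths: "pile"=4, "palm"=4, "yourself"=8, "academic"=8, "uncle"=5, "panic"=5, "organ"=5, "button"=6
Sum = 45, Count = 8
Average = 45/8 = 5.63
= avg=5.63, min=4, max=8


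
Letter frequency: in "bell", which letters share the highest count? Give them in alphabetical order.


Word: "bell"
Letter counts:
  'b': 1
  'e': 1
  'l': 2
Maximum count = 2
Most frequent = 'l' (2 times each)


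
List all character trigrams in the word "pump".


Word: "pump" (length 4)
Number of trigrams = 4 - 3 + 1 = 2
  Position 0: "pum"
  Position 1: "ump"
Trigrams = "pum", "ump"


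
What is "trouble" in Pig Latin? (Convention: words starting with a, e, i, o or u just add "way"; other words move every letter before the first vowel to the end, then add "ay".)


Word: "trouble"
Starts with consonant(s) → move to end, add 'ay'
Consonant cluster: "tr"
Pig Latin = "oubletray"


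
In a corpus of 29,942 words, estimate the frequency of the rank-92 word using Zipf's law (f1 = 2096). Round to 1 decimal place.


Zipf's law: f(r) = f(1) / r
f(1) = 2096
f(92) = 2096 / 92
= 22.8 occurrences


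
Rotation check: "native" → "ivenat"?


Word: "native", Candidate: "ivenat"
Method: check if candidate is substring of word+word
"nativenative" contains "ivenat"? Yes
Is rotation = Yes


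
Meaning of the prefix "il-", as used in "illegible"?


Prefix: il-
As in: illegible -> il- + legible
Meaning = not


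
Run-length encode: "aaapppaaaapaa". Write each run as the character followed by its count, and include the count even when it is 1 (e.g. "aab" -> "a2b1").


String: "aaapppaaaapaa"
Scanning for consecutive runs:
  'a' x 3
  'p' x 3
  'a' x 4
  'p' x 1
  'a' x 2
RLE = "a3p3a4p1a2"


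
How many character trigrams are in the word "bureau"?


Word: "bureau" (length 6)
Number of 3-grams = length - 3 + 1 = 6 - 3 + 1
= 4


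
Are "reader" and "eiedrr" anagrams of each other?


Word 1: "reader" → sorted: adeerr
Word 2: "eiedrr" → sorted: deeirr
Same letters? adeerr != deeirr
Anagram = No


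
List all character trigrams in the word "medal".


Word: "medal" (length 5)
Number of trigrams = 5 - 3 + 1 = 3
  Position 0: "med"
  Position 1: "eda"
  Position 2: "dal"
Trigrams = "med", "eda", "dal"


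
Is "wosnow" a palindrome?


Word: "wosnow"
Reversed: "wonsow"
Forward == Backward? wosnow != wonsow
Palindrome = No


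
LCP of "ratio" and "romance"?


Word 1: "ratio"
Word 2: "romance"
Comparing from start:
  Pos 0: 'r' == 'r'
  Pos 1: 'a' != 'o' (stop)
LCP = "r" (length 1)


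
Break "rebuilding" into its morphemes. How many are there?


Word: "rebuilding"
Morphemes: re- | build | -ing
Each morpheme carries meaning
= 3 morphemes


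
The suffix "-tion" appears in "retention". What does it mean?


Suffix: -tion
Example: retention = retain + -tion, with a spelling change
Meaning = act or process


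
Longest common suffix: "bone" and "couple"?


Word 1: "bone"
Word 2: "couple"
Comparing from end:
  Pos -1: 'e' == 'e'
  Pos -2: 'n' != 'l' (stop)
LCS = "e" (length 1)


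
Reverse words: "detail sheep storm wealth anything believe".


Original: "detail sheep storm wealth anything believe"
Words (1..n): detail | sheep | storm | wealth | anything | believe
Reversed (n..1): believe | anything | wealth | storm | sheep | detail
Result = "believe anything wealth storm sheep detail"


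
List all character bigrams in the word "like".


Word: "like" (length 4)
Number of bigrams = 4 - 2 + 1 = 3
  Position 0: "li"
  Position 1: "ik"
  Position 2: "ke"
Bigrams = "li", "ik", "ke"


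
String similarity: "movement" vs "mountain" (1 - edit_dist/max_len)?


Word 1: "movement" (length 8)
Word 2: "mountain" (length 8)
One optimal edit sequence:
  1. keep 'm'
  2. keep 'o'
  3. substitute 'v' -> 'u'  (+1)
  4. substitute 'e' -> 'n'  (+1)
  5. substitute 'm' -> 't'  (+1)
  6. substitute 'e' -> 'a'  (+1)
  7. substitute 'n' -> 'i'  (+1)
  8. substitute 't' -> 'n'  (+1)
Edit distance = 6
Max length = max(8, 8) = 8
Similarity = 1 - 6/8
= 0.2500


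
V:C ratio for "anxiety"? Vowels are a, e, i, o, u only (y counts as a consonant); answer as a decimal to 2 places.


Word: "anxiety"
Vowels (a,e,i,o,u): 3
Consonants: 4
Ratio = 3/4
= 0.75


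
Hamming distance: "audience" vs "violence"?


Comparing character by character (same length = 8):
  Pos 0: 'a' vs 'v' !=
  Pos 1: 'u' vs 'i' !=
  Pos 2: 'd' vs 'o' !=
  Pos 3: 'i' vs 'l' !=
  Pos 4: 'e' vs 'e' =
  Pos 5: 'n' vs 'n' =
  Pos 6: 'c' vs 'c' =
  Pos 7: 'e' vs 'e' =
Hamming distance = 4


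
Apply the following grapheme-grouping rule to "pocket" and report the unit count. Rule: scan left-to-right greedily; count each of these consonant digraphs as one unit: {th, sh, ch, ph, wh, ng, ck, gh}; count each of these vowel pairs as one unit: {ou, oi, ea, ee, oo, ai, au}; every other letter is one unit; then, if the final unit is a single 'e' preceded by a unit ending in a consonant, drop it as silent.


Word: "pocket" (6 letters)
Left-to-right scan:
  1. 'p' (letter)
  2. 'o' (letter)
  3. 'ck' (digraph)
  4. 'e' (letter)
  5. 't' (letter)
Units from scan: 5
Sound units = 5 units


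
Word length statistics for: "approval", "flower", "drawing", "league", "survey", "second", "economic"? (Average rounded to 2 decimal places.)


Lengths: "approval"=8, "flower"=6, "drawing"=7, "league"=6, "survey"=6, "second"=6, "economic"=8
Sum = 47, Count = 7
Average = 47/7 = 6.71
= avg=6.71, min=6, max=8


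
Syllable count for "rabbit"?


Word: "rabbit"
Syllable breakdown: rab | bit
Counting: 2 parts
= 2 syllables


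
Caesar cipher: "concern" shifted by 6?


Word: "concern"
Shift: 6
Each letter → (letter + shift) mod 26:
  'c' (2) + 6 = 8 → 'i'
  'o' (14) + 6 = 20 → 'u'
  'n' (13) + 6 = 19 → 't'
  'c' (2) + 6 = 8 → 'i'
  'e' (4) + 6 = 10 → 'k'
  'r' (17) + 6 = 23 → 'x'
  'n' (13) + 6 = 19 → 't'
Result = "iutikxt"


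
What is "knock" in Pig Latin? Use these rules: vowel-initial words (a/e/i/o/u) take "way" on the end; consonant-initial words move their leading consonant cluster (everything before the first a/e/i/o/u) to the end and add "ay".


Word: "knock"
Starts with consonant(s) → move to end, add 'ay'
Consonant cluster: "kn"
Pig Latin = "ockknay"


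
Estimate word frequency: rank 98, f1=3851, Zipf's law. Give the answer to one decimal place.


Zipf's law: f(r) = f(1) / r
f(1) = 3851
f(98) = 3851 / 98
= 39.3 occurrences


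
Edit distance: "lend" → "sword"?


Word 1: "lend" (length 4)
Word 2: "sword" (length 5)
One optimal edit sequence (insert/delete/substitute each cost 1):
  1. insert 's'  (+1)
  2. substitute 'l' -> 'w'  (+1)
  3. substitute 'e' -> 'o'  (+1)
  4. substitute 'n' -> 'r'  (+1)
  5. keep 'd'
Total edit operations: 4
Edit distance = 4


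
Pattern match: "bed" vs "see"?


Pattern of "bed": [0, 1, 2]
Pattern of "see": [0, 1, 1]
Patterns do not match
Same pattern = No


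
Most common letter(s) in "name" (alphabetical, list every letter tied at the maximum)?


Word: "name"
Letter counts:
  'a': 1
  'e': 1
  'm': 1
  'n': 1
Maximum count = 1
Most frequent = 'a', 'e', 'm', 'n' (1 time each)


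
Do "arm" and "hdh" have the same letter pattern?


Pattern of "arm": [0, 1, 2]
Pattern of "hdh": [0, 1, 0]
Patterns do not match
Same pattern = No


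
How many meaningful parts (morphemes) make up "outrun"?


Word: "outrun"
Morphemes: out- | run
Each morpheme carries meaning
= 2 morphemes


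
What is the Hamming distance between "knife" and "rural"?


Comparing character by character (same length = 5):
  Pos 0: 'k' vs 'r' !=
  Pos 1: 'n' vs 'u' !=
  Pos 2: 'i' vs 'r' !=
  Pos 3: 'f' vs 'a' !=
  Pos 4: 'e' vs 'l' !=
Hamming distance = 5


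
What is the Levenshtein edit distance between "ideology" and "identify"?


Word 1: "ideology" (length 8)
Word 2: "identify" (length 8)
One optimal edit sequence (insert/delete/substitute each cost 1):
  1. keep 'i'
  2. keep 'd'
  3. keep 'e'
  4. substitute 'o' -> 'n'  (+1)
  5. substitute 'l' -> 't'  (+1)
  6. substitute 'o' -> 'i'  (+1)
  7. substitute 'g' -> 'f'  (+1)
  8. keep 'y'
Total edit operations: 4
Edit distance = 4


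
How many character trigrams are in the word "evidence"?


Word: "evidence" (length 8)
Number of 3-grams = length - 3 + 1 = 8 - 3 + 1
= 6


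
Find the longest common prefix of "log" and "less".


Word 1: "log"
Word 2: "less"
Comparing from start:
  Pos 0: 'l' == 'l'
  Pos 1: 'o' != 'e' (stop)
LCP = "l" (length 1)


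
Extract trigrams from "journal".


Word: "journal" (length 7)
Number of trigrams = 7 - 3 + 1 = 5
  Position 0: "jou"
  Position 1: "our"
  Position 2: "urn"
  Position 3: "rna"
  Position 4: "nal"
Trigrams = "jou", "our", "urn", "rna", "nal"


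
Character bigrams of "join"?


Word: "join" (length 4)
Number of bigrams = 4 - 2 + 1 = 3
  Position 0: "jo"
  Position 1: "oi"
  Position 2: "in"
Bigrams = "jo", "oi", "in"


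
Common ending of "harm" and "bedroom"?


Word 1: "harm"
Word 2: "bedroom"
Comparing from end:
  Pos -1: 'm' == 'm'
  Pos -2: 'r' != 'o' (stop)
LCS = "m" (length 1)


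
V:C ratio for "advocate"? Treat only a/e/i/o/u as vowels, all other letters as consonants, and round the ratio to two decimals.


Word: "advocate"
Vowels (a,e,i,o,u): 4
Consonants: 4
Ratio = 4/4
= 1.00


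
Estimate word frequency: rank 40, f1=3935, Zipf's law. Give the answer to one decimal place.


Zipf's law: f(r) = f(1) / r
f(1) = 3935
f(40) = 3935 / 40
= 98.4 occurrences


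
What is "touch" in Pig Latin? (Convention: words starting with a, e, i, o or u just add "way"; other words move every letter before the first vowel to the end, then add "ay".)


Word: "touch"
Starts with consonant(s) → move to end, add 'ay'
Consonant cluster: "t"
Pig Latin = "ouchtay"


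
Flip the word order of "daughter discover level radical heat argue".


Original: "daughter discover level radical heat argue"
Words (1..n): daughter | discover | level | radical | heat | argue
Reversed (n..1): argue | heat | radical | level | discover | daughter
Result = "argue heat radical level discover daughter"


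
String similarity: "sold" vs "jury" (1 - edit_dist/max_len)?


Word 1: "sold" (length 4)
Word 2: "jury" (length 4)
One optimal edit sequence:
  1. substitute 's' -> 'j'  (+1)
  2. substitute 'o' -> 'u'  (+1)
  3. substitute 'l' -> 'r'  (+1)
  4. substitute 'd' -> 'y'  (+1)
Edit distance = 4
Max length = max(4, 4) = 4
Similarity = 1 - 4/4
= 0.0000


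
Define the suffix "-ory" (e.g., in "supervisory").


Suffix: -ory
Example: supervisory = supervise + -ory, with a spelling change
Meaning = relating to / place for


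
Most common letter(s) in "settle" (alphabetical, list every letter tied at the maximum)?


Word: "settle"
Letter counts:
  'e': 2
  'l': 1
  's': 1
  't': 2
Maximum count = 2
Most frequent = 'e', 't' (2 times each)


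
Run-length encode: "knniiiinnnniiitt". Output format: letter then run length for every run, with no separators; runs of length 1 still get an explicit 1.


String: "knniiiinnnniiitt"
Scanning for consecutive runs:
  'k' x 1
  'n' x 2
  'i' x 4
  'n' x 4
  'i' x 3
  't' x 2
RLE = "k1n2i4n4i3t2"


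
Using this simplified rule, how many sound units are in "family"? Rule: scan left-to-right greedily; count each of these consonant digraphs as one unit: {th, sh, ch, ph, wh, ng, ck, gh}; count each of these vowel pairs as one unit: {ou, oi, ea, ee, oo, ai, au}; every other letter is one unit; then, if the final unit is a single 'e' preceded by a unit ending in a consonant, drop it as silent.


Word: "family" (6 letters)
Left-to-right scan:
  [1] 'f' (letter)
  [2] 'a' (letter)
  [3] 'm' (letter)
  [4] 'i' (letter)
  [5] 'l' (letter)
  [6] 'y' (letter)
Units from scan: 6
Sound units = 6 units


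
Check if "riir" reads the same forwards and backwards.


Word: "riir"
Reversed: "riir"
Forward == Backward? riir == riir
Palindrome = Yes


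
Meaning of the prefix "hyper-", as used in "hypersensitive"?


Prefix: hyper-
Example: hypersensitive (hyper- + sensitive)
Meaning = over / excessive


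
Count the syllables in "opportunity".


Word: "opportunity"
Syllable breakdown: op · por · tu · ni · ty
Counting: 5 parts
= 5 syllables


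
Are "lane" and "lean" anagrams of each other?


Word 1: "lane" → sorted: aeln
Word 2: "lean" → sorted: aeln
Same letters? aeln == aeln
Anagram = Yes


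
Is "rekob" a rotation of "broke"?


Word: "broke", Candidate: "rekob"
Method: check if candidate is substring of word+word
"brokebroke" contains "rekob"? No
Is rotation = No


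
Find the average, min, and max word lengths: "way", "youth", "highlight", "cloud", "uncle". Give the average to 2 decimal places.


Lengths: "way"=3, "youth"=5, "highlight"=9, "cloud"=5, "uncle"=5
Sum = 27, Count = 5
Average = 27/5 = 5.40
= avg=5.40, min=3, max=9


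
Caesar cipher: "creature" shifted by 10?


Word: "creature"
Shift: 10
Each letter → (letter + shift) mod 26:
  'c' (2) + 10 = 12 → 'm'
  'r' (17) + 10 = 1 → 'b'
  'e' (4) + 10 = 14 → 'o'
  'a' (0) + 10 = 10 → 'k'
  't' (19) + 10 = 3 → 'd'
  'u' (20) + 10 = 4 → 'e'
  'r' (17) + 10 = 1 → 'b'
  'e' (4) + 10 = 14 → 'o'
Result = "mbokdebo"


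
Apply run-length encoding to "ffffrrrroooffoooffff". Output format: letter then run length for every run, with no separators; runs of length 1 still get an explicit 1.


String: "ffffrrrroooffoooffff"
Scanning for consecutive runs:
  'f' x 4
  'r' x 4
  'o' x 3
  'f' x 2
  'o' x 3
  'f' x 4
RLE = "f4r4o3f2o3f4"


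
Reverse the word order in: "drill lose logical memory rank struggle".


Original: "drill lose logical memory rank struggle"
Words (1..n): drill | lose | logical | memory | rank | struggle
Reversed (n..1): struggle | rank | memory | logical | lose | drill
Result = "struggle rank memory logical lose drill"


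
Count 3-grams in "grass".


Word: "grass" (length 5)
Number of 3-grams = length - 3 + 1 = 5 - 3 + 1
= 3


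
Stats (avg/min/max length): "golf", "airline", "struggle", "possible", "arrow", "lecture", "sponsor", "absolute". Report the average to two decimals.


Lengths: "golf"=4, "airline"=7, "struggle"=8, "possible"=8, "arrow"=5, "lecture"=7, "sponsor"=7, "absolute"=8
Sum = 54, Count = 8
Average = 54/8 = 6.75
= avg=6.75, min=4, max=8


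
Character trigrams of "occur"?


Word: "occur" (length 5)
Number of trigrams = 5 - 3 + 1 = 3
  Position 0: "occ"
  Position 1: "ccu"
  Position 2: "cur"
Trigrams = "occ", "ccu", "cur"


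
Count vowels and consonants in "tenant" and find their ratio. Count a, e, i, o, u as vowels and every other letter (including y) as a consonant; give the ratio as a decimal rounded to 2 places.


Word: "tenant"
Vowels (a,e,i,o,u): 2
Consonants: 4
Ratio = 2/4
= 0.50


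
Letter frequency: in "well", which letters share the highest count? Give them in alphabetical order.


Word: "well"
Letter counts:
  'e': 1
  'l': 2
  'w': 1
Maximum count = 2
Most frequent = 'l' (2 times each)


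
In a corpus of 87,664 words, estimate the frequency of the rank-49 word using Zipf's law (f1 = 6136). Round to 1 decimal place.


Zipf's law: f(r) = f(1) / r
f(1) = 6136
f(49) = 6136 / 49
= 125.2 occurrences


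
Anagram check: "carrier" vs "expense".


Word 1: "carrier" → sorted: aceirrr
Word 2: "expense" → sorted: eeenpsx
Same letters? aceirrr != eeenpsx
Anagram = No


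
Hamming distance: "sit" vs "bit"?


Comparing character by character (same length = 3):
  Pos 0: 's' vs 'b' !=
  Pos 1: 'i' vs 'i' =
  Pos 2: 't' vs 't' =
Hamming distance = 1


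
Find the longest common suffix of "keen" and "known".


Word 1: "keen"
Word 2: "known"
Comparing from end:
  Pos -1: 'n' == 'n'
  Pos -2: 'e' != 'w' (stop)
LCS = "n" (length 1)


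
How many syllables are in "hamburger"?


Word: "hamburger"
Syllable breakdown: ham / bur / ger
Counting: 3 parts
= 3 syllables


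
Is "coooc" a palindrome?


Word: "coooc"
Reversed: "coooc"
Forward == Backward? coooc == coooc
Palindrome = Yes


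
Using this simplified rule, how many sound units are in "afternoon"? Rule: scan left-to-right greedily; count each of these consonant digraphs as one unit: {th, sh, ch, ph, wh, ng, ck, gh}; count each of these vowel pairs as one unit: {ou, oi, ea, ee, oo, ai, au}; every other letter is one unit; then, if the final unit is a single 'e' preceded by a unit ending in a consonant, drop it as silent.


Word: "afternoon" (9 letters)
Left-to-right scan:
  (1) 'a' (letter)
  (2) 'f' (letter)
  (3) 't' (letter)
  (4) 'e' (letter)
  (5) 'r' (letter)
  (6) 'n' (letter)
  (7) 'oo' (vowel-pair)
  (8) 'n' (letter)
Units from scan: 8
Sound units = 8 units


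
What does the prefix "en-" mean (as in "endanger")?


Prefix: en-
Example: endanger (en- + danger)
Meaning = cause to / put into


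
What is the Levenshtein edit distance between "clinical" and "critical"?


Word 1: "clinical" (length 8)
Word 2: "critical" (length 8)
One optimal edit sequence (insert/delete/substitute each cost 1):
  1. keep 'c'
  2. substitute 'l' -> 'r'  (+1)
  3. keep 'i'
  4. substitute 'n' -> 't'  (+1)
  5. keep 'i'
  6. keep 'c'
  7. keep 'a'
  8. keep 'l'
Total edit operations: 2
Edit distance = 2


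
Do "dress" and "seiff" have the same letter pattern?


Pattern of "dress": [0, 1, 2, 3, 3]
Pattern of "seiff": [0, 1, 2, 3, 3]
Patterns match
Same pattern = Yes


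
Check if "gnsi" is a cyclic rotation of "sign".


Word: "sign", Candidate: "gnsi"
Method: check if candidate is substring of word+word
"signsign" contains "gnsi"? Yes
Is rotation = Yes


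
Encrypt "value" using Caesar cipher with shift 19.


Word: "value"
Shift: 19
Each letter → (letter + shift) mod 26:
  'v' (21) + 19 = 14 → 'o'
  'a' (0) + 19 = 19 → 't'
  'l' (11) + 19 = 4 → 'e'
  'u' (20) + 19 = 13 → 'n'
  'e' (4) + 19 = 23 → 'x'
Result = "otenx"


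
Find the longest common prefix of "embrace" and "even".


Word 1: "embrace"
Word 2: "even"
Comparing from start:
  Pos 0: 'e' == 'e'
  Pos 1: 'm' != 'v' (stop)
LCP = "e" (length 1)


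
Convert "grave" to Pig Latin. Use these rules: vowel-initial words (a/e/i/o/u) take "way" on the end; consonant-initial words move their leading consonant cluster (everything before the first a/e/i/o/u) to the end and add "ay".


Word: "grave"
Starts with consonant(s) → move to end, add 'ay'
Consonant cluster: "gr"
Pig Latin = "avegray"


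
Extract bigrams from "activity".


Word: "activity" (length 8)
Number of bigrams = 8 - 2 + 1 = 7
  Position 0: "ac"
  Position 1: "ct"
  Position 2: "ti"
  Position 3: "iv"
  Position 4: "vi"
  Position 5: "it"
  Position 6: "ty"
Bigrams = "ac", "ct", "ti", "iv", "vi", "it", "ty"


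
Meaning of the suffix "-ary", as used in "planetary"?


Suffix: -ary
Example: planetary (planet + -ary)
Meaning = relating to


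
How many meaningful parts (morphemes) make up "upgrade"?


Word: "upgrade"
Morphemes: up- + grade
Each morpheme carries meaning
= 2 morphemes


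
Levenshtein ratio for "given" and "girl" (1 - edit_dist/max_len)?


Word 1: "given" (length 5)
Word 2: "girl" (length 4)
One optimal edit sequence:
  1. keep 'g'
  2. keep 'i'
  3. delete 'v'  (+1)
  4. substitute 'e' -> 'r'  (+1)
  5. substitute 'n' -> 'l'  (+1)
Edit distance = 3
Max length = max(5, 4) = 5
Similarity = 1 - 3/5
= 0.4000


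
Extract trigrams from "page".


Word: "page" (length 4)
Number of trigrams = 4 - 3 + 1 = 2
  Position 0: "pag"
  Position 1: "age"
Trigrams = "pag", "age"


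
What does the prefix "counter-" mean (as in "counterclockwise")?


Prefix: counter-
As in: counterclockwise -> counter- + clockwise
Meaning = against / opposite


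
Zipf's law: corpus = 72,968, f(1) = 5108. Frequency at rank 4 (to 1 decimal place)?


Zipf's law: f(r) = f(1) / r
f(1) = 5108
f(4) = 5108 / 4
= 1277.0 occurrences


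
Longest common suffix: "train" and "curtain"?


Word 1: "train"
Word 2: "curtain"
Comparing from end:
  Pos -1: 'n' == 'n'
  Pos -2: 'i' == 'i'
  Pos -3: 'a' == 'a'
  Pos -4: 'r' != 't' (stop)
LCS = "ain" (length 3)


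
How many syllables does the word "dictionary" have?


Word: "dictionary"
Syllable breakdown: dic / tion / ar / y
Counting: 4 parts
= 4 syllables


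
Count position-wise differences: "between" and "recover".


Comparing character by character (same length = 7):
  Pos 0: 'b' vs 'r' !=
  Pos 1: 'e' vs 'e' =
  Pos 2: 't' vs 'c' !=
  Pos 3: 'w' vs 'o' !=
  Pos 4: 'e' vs 'v' !=
  Pos 5: 'e' vs 'e' =
  Pos 6: 'n' vs 'r' !=
Hamming distance = 5


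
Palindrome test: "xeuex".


Word: "xeuex"
Reversed: "xeuex"
Forward == Backward? xeuex == xeuex
Palindrome = Yes


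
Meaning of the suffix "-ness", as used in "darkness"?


Suffix: -ness
Example: darkness = dark + -ness
Meaning = state of being


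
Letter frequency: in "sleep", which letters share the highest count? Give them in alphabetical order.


Word: "sleep"
Letter counts:
  'e': 2
  'l': 1
  'p': 1
  's': 1
Maximum count = 2
Most frequent = 'e' (2 times each)


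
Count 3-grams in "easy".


Word: "easy" (length 4)
Number of 3-grams = length - 3 + 1 = 4 - 3 + 1
= 2


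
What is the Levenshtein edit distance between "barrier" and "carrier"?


Word 1: "barrier" (length 7)
Word 2: "carrier" (length 7)
One optimal edit sequence (insert/delete/substitute each cost 1):
  1. substitute 'b' -> 'c'  (+1)
  2. keep 'a'
  3. keep 'r'
  4. keep 'r'
  5. keep 'i'
  6. keep 'e'
  7. keep 'r'
Total edit operations: 1
Edit distance = 1


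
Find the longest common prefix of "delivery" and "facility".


Word 1: "delivery"
Word 2: "facility"
Comparing from start:
  Pos 0: 'd' != 'f' (stop)
LCP = "" (length 0)


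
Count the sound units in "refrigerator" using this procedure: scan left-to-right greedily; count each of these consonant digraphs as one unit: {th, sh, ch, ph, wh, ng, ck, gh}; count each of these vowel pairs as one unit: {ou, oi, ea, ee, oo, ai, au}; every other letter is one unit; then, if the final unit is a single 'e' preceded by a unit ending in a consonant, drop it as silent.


Word: "refrigerator" (12 letters)
Left-to-right scan:
  [1] 'r' (letter)
  [2] 'e' (letter)
  [3] 'f' (letter)
  [4] 'r' (letter)
  [5] 'i' (letter)
  [6] 'g' (letter)
  [7] 'e' (letter)
  [8] 'r' (letter)
  [9] 'a' (letter)
  [10] 't' (letter)
  [11] 'o' (letter)
  [12] 'r' (letter)
Units from scan: 12
Sound units = 12 units


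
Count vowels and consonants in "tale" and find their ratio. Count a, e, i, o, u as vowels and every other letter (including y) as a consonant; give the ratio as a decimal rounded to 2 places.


Word: "tale"
Vowels (a,e,i,o,u): 2
Consonants: 2
Ratio = 2/2
= 1.00


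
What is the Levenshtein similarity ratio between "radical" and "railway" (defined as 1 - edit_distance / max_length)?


Word 1: "radical" (length 7)
Word 2: "railway" (length 7)
One optimal edit sequence:
  1. keep 'r'
  2. keep 'a'
  3. substitute 'd' -> 'i'  (+1)
  4. substitute 'i' -> 'l'  (+1)
  5. substitute 'c' -> 'w'  (+1)
  6. keep 'a'
  7. substitute 'l' -> 'y'  (+1)
Edit distance = 4
Max length = max(7, 7) = 7
Similarity = 1 - 4/7
= 0.4286


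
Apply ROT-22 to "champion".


Word: "champion"
Shift: 22
Each letter → (letter + shift) mod 26:
  'c' (2) + 22 = 24 → 'y'
  'h' (7) + 22 = 3 → 'd'
  'a' (0) + 22 = 22 → 'w'
  'm' (12) + 22 = 8 → 'i'
  'p' (15) + 22 = 11 → 'l'
  'i' (8) + 22 = 4 → 'e'
  'o' (14) + 22 = 10 → 'k'
  'n' (13) + 22 = 9 → 'j'
Result = "ydwilekj"


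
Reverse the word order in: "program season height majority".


Original: "program season height majority"
Words (1..n): program | season | height | majority
Reversed (n..1): majority | height | season | program
Result = "majority height season program"


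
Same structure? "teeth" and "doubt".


Pattern of "teeth": [0, 1, 1, 0, 2]
Pattern of "doubt": [0, 1, 2, 3, 4]
Patterns do not match
Same pattern = No


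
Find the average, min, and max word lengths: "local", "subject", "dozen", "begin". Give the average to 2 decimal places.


Lengths: "local"=5, "subject"=7, "dozen"=5, "begin"=5
Sum = 22, Count = 4
Average = 22/4 = 5.50
= avg=5.50, min=5, max=7


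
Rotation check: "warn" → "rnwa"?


Word: "warn", Candidate: "rnwa"
Method: check if candidate is substring of word+word
"warnwarn" contains "rnwa"? Yes
Is rotation = Yes


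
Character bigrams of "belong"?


Word: "belong" (length 6)
Number of bigrams = 6 - 2 + 1 = 5
  Position 0: "be"
  Position 1: "el"
  Position 2: "lo"
  Position 3: "on"
  Position 4: "ng"
Bigrams = "be", "el", "lo", "on", "ng"


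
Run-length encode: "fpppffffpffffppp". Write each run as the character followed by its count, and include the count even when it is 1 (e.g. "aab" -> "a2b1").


String: "fpppffffpffffppp"
Scanning for consecutive runs:
  'f' x 1
  'p' x 3
  'f' x 4
  'p' x 1
  'f' x 4
  'p' x 3
RLE = "f1p3f4p1f4p3"


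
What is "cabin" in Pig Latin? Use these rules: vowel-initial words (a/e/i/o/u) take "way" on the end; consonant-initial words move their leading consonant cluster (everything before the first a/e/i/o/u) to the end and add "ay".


Word: "cabin"
Starts with consonant(s) → move to end, add 'ay'
Consonant cluster: "c"
Pig Latin = "abincay"


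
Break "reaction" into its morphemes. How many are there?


Word: "reaction"
Morphemes: re- + act + -ion
Each morpheme carries meaning
= 3 morphemes


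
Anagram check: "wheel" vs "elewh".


Word 1: "wheel" → sorted: eehlw
Word 2: "elewh" → sorted: eehlw
Same letters? eehlw == eehlw
Anagram = Yes


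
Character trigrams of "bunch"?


Word: "bunch" (length 5)
Number of trigrams = 5 - 3 + 1 = 3
  Position 0: "bun"
  Position 1: "unc"
  Position 2: "nch"
Trigrams = "bun", "unc", "nch"


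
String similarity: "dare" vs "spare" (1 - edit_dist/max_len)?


Word 1: "dare" (length 4)
Word 2: "spare" (length 5)
One optimal edit sequence:
  1. insert 's'  (+1)
  2. substitute 'd' -> 'p'  (+1)
  3. keep 'a'
  4. keep 'r'
  5. keep 'e'
Edit distance = 2
Max length = max(4, 5) = 5
Similarity = 1 - 2/5
= 0.6000


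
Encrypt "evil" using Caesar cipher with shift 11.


Word: "evil"
Shift: 11
Each letter → (letter + shift) mod 26:
  'e' (4) + 11 = 15 → 'p'
  'v' (21) + 11 = 6 → 'g'
  'i' (8) + 11 = 19 → 't'
  'l' (11) + 11 = 22 → 'w'
Result = "pgtw"


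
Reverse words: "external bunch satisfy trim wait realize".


Original: "external bunch satisfy trim wait realize"
Words (1..n): external | bunch | satisfy | trim | wait | realize
Reversed (n..1): realize | wait | trim | satisfy | bunch | external
Result = "realize wait trim satisfy bunch external"


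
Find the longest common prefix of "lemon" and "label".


Word 1: "lemon"
Word 2: "label"
Comparing from start:
  Pos 0: 'l' == 'l'
  Pos 1: 'e' != 'a' (stop)
LCP = "l" (length 1)


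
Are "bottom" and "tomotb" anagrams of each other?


Word 1: "bottom" → sorted: bmoott
Word 2: "tomotb" → sorted: bmoott
Same letters? bmoott == bmoott
Anagram = Yes


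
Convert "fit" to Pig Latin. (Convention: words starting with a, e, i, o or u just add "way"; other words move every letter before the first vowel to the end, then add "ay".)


Word: "fit"
Starts with consonant(s) → move to end, add 'ay'
Consonant cluster: "f"
Pig Latin = "itfay"


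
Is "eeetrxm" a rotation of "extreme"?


Word: "extreme", Candidate: "eeetrxm"
Method: check if candidate is substring of word+word
"extremeextreme" contains "eeetrxm"? No
Is rotation = No


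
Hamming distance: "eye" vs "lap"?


Comparing character by character (same length = 3):
  Pos 0: 'e' vs 'l' !=
  Pos 1: 'y' vs 'a' !=
  Pos 2: 'e' vs 'p' !=
Hamming distance = 3


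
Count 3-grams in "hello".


Word: "hello" (length 5)
Number of 3-grams = length - 3 + 1 = 5 - 3 + 1
= 3


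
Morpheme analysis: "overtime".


Word: "overtime"
Morphemes: over- | time
Each morpheme carries meaning
= 2 morphemes


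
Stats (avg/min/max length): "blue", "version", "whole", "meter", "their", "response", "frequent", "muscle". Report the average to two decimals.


Lengths: "blue"=4, "version"=7, "whole"=5, "meter"=5, "their"=5, "response"=8, "frequent"=8, "muscle"=6
Sum = 48, Count = 8
Average = 48/8 = 6.00
= avg=6.00, min=4, max=8


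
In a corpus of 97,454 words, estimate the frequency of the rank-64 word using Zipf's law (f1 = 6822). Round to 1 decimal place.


Zipf's law: f(r) = f(1) / r
f(1) = 6822
f(64) = 6822 / 64
= 106.6 occurrences


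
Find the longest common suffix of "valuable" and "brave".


Word 1: "valuable"
Word 2: "brave"
Comparing from end:
  Pos -1: 'e' == 'e'
  Pos -2: 'l' != 'v' (stop)
LCS = "e" (length 1)


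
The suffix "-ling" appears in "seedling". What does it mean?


Suffix: -ling
Example: seedling (seed + -ling)
Meaning = small / young


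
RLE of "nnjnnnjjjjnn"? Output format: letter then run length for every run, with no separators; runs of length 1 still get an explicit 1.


String: "nnjnnnjjjjnn"
Scanning for consecutive runs:
  'n' x 2
  'j' x 1
  'n' x 3
  'j' x 4
  'n' x 2
RLE = "n2j1n3j4n2"


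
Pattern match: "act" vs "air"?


Pattern of "act": [0, 1, 2]
Pattern of "air": [0, 1, 2]
Patterns match
Same pattern = Yes


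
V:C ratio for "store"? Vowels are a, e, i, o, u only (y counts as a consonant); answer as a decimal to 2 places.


Word: "store"
Vowels (a,e,i,o,u): 2
Consonants: 3
Ratio = 2/3
= 0.67


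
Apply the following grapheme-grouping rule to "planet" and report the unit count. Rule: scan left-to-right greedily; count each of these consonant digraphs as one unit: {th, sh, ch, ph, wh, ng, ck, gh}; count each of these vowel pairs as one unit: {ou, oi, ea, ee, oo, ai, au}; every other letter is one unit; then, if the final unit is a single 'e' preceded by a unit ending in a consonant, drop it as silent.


Word: "planet" (6 letters)
Left-to-right scan:
  (1) 'p' (letter)
  (2) 'l' (letter)
  (3) 'a' (letter)
  (4) 'n' (letter)
  (5) 'e' (letter)
  (6) 't' (letter)
Units from scan: 6
Sound units = 6 units


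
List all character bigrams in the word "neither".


Word: "neither" (length 7)
Number of bigrams = 7 - 2 + 1 = 6
  Position 0: "ne"
  Position 1: "ei"
  Position 2: "it"
  Position 3: "th"
  Position 4: "he"
  Position 5: "er"
Bigrams = "ne", "ei", "it", "th", "he", "er"


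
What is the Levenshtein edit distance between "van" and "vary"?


Word 1: "van" (length 3)
Word 2: "vary" (length 4)
One optimal edit sequence (insert/delete/substitute each cost 1):
  1. keep 'v'
  2. keep 'a'
  3. insert 'r'  (+1)
  4. substitute 'n' -> 'y'  (+1)
Total edit operations: 2
Edit distance = 2


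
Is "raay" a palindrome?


Word: "raay"
Reversed: "yaar"
Forward == Backward? raay != yaar
Palindrome = No


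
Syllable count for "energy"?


Word: "energy"
Syllable breakdown: en · er · gy
Counting: 3 parts
= 3 syllables


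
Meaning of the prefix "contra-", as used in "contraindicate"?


Prefix: contra-
As in: contraindicate -> contra- + indicate
Meaning = against


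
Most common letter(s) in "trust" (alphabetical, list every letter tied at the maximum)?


Word: "trust"
Letter counts:
  'r': 1
  's': 1
  't': 2
  'u': 1
Maximum count = 2
Most frequent = 't' (2 times each)


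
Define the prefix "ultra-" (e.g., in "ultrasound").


Prefix: ultra-
As in: ultrasound -> ultra- + sound
Meaning = beyond


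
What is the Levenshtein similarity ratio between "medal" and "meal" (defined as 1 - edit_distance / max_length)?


Word 1: "medal" (length 5)
Word 2: "meal" (length 4)
One optimal edit sequence:
  1. keep 'm'
  2. keep 'e'
  3. delete 'd'  (+1)
  4. keep 'a'
  5. keep 'l'
Edit distance = 1
Max length = max(5, 4) = 5
Similarity = 1 - 1/5
= 0.8000


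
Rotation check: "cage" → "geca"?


Word: "cage", Candidate: "geca"
Method: check if candidate is substring of word+word
"cagecage" contains "geca"? Yes
Is rotation = Yes


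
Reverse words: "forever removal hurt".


Original: "forever removal hurt"
Words (1..n): forever | removal | hurt
Reversed (n..1): hurt | removal | forever
Result = "hurt removal forever"


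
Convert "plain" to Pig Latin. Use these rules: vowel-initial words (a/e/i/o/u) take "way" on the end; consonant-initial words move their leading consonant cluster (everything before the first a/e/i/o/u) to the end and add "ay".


Word: "plain"
Starts with consonant(s) → move to end, add 'ay'
Consonant cluster: "pl"
Pig Latin = "ainplay"


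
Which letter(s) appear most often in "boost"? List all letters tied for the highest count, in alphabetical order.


Word: "boost"
Letter counts:
  'b': 1
  'o': 2
  's': 1
  't': 1
Maximum count = 2
Most frequent = 'o' (2 times each)


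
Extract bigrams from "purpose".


Word: "purpose" (length 7)
Number of bigrams = 7 - 2 + 1 = 6
  Position 0: "pu"
  Position 1: "ur"
  Position 2: "rp"
  Position 3: "po"
  Position 4: "os"
  Position 5: "se"
Bigrams = "pu", "ur", "rp", "po", "os", "se"


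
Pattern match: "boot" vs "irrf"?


Pattern of "boot": [0, 1, 1, 2]
Pattern of "irrf": [0, 1, 1, 2]
Patterns match
Same pattern = Yes


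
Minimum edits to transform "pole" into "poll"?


Word 1: "pole" (length 4)
Word 2: "poll" (length 4)
One optimal edit sequence (insert/delete/substitute each cost 1):
  1. keep 'p'
  2. keep 'o'
  3. keep 'l'
  4. substitute 'e' -> 'l'  (+1)
Total edit operations: 1
Edit distance = 1


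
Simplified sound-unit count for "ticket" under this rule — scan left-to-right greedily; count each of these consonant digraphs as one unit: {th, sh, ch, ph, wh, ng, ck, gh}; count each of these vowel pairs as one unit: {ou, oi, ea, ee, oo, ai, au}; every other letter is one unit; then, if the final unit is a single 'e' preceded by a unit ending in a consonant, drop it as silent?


Word: "ticket" (6 letters)
Left-to-right scan:
  1. 't' (letter)
  2. 'i' (letter)
  3. 'ck' (digraph)
  4. 'e' (letter)
  5. 't' (letter)
Units from scan: 5
Sound units = 5 units


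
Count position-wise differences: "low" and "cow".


Comparing character by character (same length = 3):
  Pos 0: 'l' vs 'c' !=
  Pos 1: 'o' vs 'o' =
  Pos 2: 'w' vs 'w' =
Hamming distance = 1


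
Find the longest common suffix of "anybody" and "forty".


Word 1: "anybody"
Word 2: "forty"
Comparing from end:
  Pos -1: 'y' == 'y'
  Pos -2: 'd' != 't' (stop)
LCS = "y" (length 1)


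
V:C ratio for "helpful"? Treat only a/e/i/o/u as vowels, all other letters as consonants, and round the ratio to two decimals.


Word: "helpful"
Vowels (a,e,i,o,u): 2
Consonants: 5
Ratio = 2/5
= 0.40
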